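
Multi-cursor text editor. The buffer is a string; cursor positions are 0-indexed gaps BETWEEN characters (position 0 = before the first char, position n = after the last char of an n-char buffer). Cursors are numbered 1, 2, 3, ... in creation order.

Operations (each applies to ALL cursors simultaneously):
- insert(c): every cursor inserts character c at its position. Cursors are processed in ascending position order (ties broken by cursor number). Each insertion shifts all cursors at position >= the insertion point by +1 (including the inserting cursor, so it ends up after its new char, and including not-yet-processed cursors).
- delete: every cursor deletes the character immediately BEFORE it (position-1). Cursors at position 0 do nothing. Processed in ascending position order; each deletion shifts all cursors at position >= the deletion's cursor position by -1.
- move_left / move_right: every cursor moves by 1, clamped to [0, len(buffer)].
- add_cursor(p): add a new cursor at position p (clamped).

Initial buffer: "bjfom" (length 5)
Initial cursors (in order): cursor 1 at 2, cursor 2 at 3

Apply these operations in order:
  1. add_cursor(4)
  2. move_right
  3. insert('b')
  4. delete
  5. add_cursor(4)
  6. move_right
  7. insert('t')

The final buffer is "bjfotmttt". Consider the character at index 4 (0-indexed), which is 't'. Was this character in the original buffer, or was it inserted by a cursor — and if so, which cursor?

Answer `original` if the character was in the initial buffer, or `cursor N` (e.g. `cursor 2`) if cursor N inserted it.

After op 1 (add_cursor(4)): buffer="bjfom" (len 5), cursors c1@2 c2@3 c3@4, authorship .....
After op 2 (move_right): buffer="bjfom" (len 5), cursors c1@3 c2@4 c3@5, authorship .....
After op 3 (insert('b')): buffer="bjfbobmb" (len 8), cursors c1@4 c2@6 c3@8, authorship ...1.2.3
After op 4 (delete): buffer="bjfom" (len 5), cursors c1@3 c2@4 c3@5, authorship .....
After op 5 (add_cursor(4)): buffer="bjfom" (len 5), cursors c1@3 c2@4 c4@4 c3@5, authorship .....
After op 6 (move_right): buffer="bjfom" (len 5), cursors c1@4 c2@5 c3@5 c4@5, authorship .....
After op 7 (insert('t')): buffer="bjfotmttt" (len 9), cursors c1@5 c2@9 c3@9 c4@9, authorship ....1.234
Authorship (.=original, N=cursor N): . . . . 1 . 2 3 4
Index 4: author = 1

Answer: cursor 1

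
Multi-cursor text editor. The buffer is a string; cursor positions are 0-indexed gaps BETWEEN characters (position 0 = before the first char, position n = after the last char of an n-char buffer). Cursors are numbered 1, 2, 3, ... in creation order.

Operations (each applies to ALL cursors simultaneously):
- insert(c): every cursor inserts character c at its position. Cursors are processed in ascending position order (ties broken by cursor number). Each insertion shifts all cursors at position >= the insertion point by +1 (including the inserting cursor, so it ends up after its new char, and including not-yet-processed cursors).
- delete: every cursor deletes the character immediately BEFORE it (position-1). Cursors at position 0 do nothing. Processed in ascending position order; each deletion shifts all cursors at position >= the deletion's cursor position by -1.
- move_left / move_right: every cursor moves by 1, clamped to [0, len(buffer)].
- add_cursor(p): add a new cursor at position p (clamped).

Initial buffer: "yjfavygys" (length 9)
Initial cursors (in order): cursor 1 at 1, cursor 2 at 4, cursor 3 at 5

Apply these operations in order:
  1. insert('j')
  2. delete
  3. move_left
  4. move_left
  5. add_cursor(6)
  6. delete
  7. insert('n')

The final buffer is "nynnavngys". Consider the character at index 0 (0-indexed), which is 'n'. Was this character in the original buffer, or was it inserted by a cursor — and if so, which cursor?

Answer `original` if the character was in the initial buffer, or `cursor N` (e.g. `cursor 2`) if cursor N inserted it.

Answer: cursor 1

Derivation:
After op 1 (insert('j')): buffer="yjjfajvjygys" (len 12), cursors c1@2 c2@6 c3@8, authorship .1...2.3....
After op 2 (delete): buffer="yjfavygys" (len 9), cursors c1@1 c2@4 c3@5, authorship .........
After op 3 (move_left): buffer="yjfavygys" (len 9), cursors c1@0 c2@3 c3@4, authorship .........
After op 4 (move_left): buffer="yjfavygys" (len 9), cursors c1@0 c2@2 c3@3, authorship .........
After op 5 (add_cursor(6)): buffer="yjfavygys" (len 9), cursors c1@0 c2@2 c3@3 c4@6, authorship .........
After op 6 (delete): buffer="yavgys" (len 6), cursors c1@0 c2@1 c3@1 c4@3, authorship ......
After op 7 (insert('n')): buffer="nynnavngys" (len 10), cursors c1@1 c2@4 c3@4 c4@7, authorship 1.23..4...
Authorship (.=original, N=cursor N): 1 . 2 3 . . 4 . . .
Index 0: author = 1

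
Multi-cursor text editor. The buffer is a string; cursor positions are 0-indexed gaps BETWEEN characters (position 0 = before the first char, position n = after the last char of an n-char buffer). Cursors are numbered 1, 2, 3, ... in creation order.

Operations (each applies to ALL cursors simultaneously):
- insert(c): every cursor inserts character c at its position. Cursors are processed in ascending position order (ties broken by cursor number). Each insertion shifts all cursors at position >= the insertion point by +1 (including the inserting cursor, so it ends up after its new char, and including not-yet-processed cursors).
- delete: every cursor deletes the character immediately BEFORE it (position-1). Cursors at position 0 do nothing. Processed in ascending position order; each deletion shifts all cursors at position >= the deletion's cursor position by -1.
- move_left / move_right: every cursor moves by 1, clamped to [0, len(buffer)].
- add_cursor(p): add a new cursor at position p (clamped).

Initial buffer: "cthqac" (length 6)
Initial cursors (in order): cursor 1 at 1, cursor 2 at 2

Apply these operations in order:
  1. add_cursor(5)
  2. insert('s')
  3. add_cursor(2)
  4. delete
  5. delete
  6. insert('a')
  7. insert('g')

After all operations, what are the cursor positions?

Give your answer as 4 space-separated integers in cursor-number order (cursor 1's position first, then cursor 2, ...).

Answer: 6 6 10 6

Derivation:
After op 1 (add_cursor(5)): buffer="cthqac" (len 6), cursors c1@1 c2@2 c3@5, authorship ......
After op 2 (insert('s')): buffer="cstshqasc" (len 9), cursors c1@2 c2@4 c3@8, authorship .1.2...3.
After op 3 (add_cursor(2)): buffer="cstshqasc" (len 9), cursors c1@2 c4@2 c2@4 c3@8, authorship .1.2...3.
After op 4 (delete): buffer="thqac" (len 5), cursors c1@0 c4@0 c2@1 c3@4, authorship .....
After op 5 (delete): buffer="hqc" (len 3), cursors c1@0 c2@0 c4@0 c3@2, authorship ...
After op 6 (insert('a')): buffer="aaahqac" (len 7), cursors c1@3 c2@3 c4@3 c3@6, authorship 124..3.
After op 7 (insert('g')): buffer="aaaggghqagc" (len 11), cursors c1@6 c2@6 c4@6 c3@10, authorship 124124..33.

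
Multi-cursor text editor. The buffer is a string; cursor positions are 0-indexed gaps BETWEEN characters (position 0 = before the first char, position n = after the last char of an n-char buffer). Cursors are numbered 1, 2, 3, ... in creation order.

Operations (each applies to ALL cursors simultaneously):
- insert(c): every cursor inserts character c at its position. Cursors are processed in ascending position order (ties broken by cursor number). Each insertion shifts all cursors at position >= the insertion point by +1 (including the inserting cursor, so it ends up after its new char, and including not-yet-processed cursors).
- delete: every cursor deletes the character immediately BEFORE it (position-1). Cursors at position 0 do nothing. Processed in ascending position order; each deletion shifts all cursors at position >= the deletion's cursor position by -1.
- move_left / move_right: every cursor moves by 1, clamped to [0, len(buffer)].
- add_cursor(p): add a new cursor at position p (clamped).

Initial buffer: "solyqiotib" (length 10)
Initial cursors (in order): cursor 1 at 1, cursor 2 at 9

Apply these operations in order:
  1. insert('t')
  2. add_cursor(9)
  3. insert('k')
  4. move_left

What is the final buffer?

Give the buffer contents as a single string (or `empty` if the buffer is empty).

Answer: stkolyqiotkitkb

Derivation:
After op 1 (insert('t')): buffer="stolyqiotitb" (len 12), cursors c1@2 c2@11, authorship .1........2.
After op 2 (add_cursor(9)): buffer="stolyqiotitb" (len 12), cursors c1@2 c3@9 c2@11, authorship .1........2.
After op 3 (insert('k')): buffer="stkolyqiotkitkb" (len 15), cursors c1@3 c3@11 c2@14, authorship .11.......3.22.
After op 4 (move_left): buffer="stkolyqiotkitkb" (len 15), cursors c1@2 c3@10 c2@13, authorship .11.......3.22.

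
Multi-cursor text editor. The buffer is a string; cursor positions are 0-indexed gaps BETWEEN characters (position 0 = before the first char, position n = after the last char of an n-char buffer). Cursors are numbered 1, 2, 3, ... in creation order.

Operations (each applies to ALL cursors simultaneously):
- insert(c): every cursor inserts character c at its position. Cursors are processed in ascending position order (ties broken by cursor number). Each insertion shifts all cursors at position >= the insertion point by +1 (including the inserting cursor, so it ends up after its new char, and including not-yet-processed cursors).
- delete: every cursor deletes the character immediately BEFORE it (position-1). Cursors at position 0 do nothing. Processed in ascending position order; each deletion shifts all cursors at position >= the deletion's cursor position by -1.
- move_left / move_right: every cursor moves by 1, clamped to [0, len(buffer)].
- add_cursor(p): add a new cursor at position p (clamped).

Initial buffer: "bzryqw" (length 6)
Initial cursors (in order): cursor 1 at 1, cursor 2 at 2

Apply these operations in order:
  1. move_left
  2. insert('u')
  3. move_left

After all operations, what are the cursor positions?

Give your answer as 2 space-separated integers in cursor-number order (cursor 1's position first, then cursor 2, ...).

Answer: 0 2

Derivation:
After op 1 (move_left): buffer="bzryqw" (len 6), cursors c1@0 c2@1, authorship ......
After op 2 (insert('u')): buffer="ubuzryqw" (len 8), cursors c1@1 c2@3, authorship 1.2.....
After op 3 (move_left): buffer="ubuzryqw" (len 8), cursors c1@0 c2@2, authorship 1.2.....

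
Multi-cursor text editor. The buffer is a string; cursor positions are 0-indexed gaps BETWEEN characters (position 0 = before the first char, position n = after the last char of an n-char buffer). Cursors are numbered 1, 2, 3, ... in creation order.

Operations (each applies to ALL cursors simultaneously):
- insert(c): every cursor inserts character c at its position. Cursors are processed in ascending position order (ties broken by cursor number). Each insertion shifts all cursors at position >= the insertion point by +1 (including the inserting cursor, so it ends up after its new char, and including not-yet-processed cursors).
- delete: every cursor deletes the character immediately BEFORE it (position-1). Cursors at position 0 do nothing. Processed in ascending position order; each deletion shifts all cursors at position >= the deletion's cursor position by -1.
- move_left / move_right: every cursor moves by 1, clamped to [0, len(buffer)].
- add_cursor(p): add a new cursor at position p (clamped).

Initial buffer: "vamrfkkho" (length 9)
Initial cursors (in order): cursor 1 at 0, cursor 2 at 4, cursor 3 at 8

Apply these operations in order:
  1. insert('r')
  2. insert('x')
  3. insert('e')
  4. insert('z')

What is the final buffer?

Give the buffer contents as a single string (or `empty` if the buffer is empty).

After op 1 (insert('r')): buffer="rvamrrfkkhro" (len 12), cursors c1@1 c2@6 c3@11, authorship 1....2....3.
After op 2 (insert('x')): buffer="rxvamrrxfkkhrxo" (len 15), cursors c1@2 c2@8 c3@14, authorship 11....22....33.
After op 3 (insert('e')): buffer="rxevamrrxefkkhrxeo" (len 18), cursors c1@3 c2@10 c3@17, authorship 111....222....333.
After op 4 (insert('z')): buffer="rxezvamrrxezfkkhrxezo" (len 21), cursors c1@4 c2@12 c3@20, authorship 1111....2222....3333.

Answer: rxezvamrrxezfkkhrxezo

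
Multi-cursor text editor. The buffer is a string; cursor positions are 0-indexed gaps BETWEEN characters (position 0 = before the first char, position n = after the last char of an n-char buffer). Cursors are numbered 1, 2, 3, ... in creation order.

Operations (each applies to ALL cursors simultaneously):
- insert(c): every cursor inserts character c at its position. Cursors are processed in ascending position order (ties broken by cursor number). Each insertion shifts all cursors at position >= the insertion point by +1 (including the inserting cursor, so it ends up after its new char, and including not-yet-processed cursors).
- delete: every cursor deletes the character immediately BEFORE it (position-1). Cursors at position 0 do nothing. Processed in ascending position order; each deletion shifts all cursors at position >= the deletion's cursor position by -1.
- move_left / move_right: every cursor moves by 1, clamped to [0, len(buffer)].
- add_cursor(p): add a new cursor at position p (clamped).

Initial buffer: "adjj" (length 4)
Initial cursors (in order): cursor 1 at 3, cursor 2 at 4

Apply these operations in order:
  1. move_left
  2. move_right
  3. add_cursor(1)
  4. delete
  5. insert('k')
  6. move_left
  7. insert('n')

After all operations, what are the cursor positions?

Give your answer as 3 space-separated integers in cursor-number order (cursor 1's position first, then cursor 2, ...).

Answer: 6 6 1

Derivation:
After op 1 (move_left): buffer="adjj" (len 4), cursors c1@2 c2@3, authorship ....
After op 2 (move_right): buffer="adjj" (len 4), cursors c1@3 c2@4, authorship ....
After op 3 (add_cursor(1)): buffer="adjj" (len 4), cursors c3@1 c1@3 c2@4, authorship ....
After op 4 (delete): buffer="d" (len 1), cursors c3@0 c1@1 c2@1, authorship .
After op 5 (insert('k')): buffer="kdkk" (len 4), cursors c3@1 c1@4 c2@4, authorship 3.12
After op 6 (move_left): buffer="kdkk" (len 4), cursors c3@0 c1@3 c2@3, authorship 3.12
After op 7 (insert('n')): buffer="nkdknnk" (len 7), cursors c3@1 c1@6 c2@6, authorship 33.1122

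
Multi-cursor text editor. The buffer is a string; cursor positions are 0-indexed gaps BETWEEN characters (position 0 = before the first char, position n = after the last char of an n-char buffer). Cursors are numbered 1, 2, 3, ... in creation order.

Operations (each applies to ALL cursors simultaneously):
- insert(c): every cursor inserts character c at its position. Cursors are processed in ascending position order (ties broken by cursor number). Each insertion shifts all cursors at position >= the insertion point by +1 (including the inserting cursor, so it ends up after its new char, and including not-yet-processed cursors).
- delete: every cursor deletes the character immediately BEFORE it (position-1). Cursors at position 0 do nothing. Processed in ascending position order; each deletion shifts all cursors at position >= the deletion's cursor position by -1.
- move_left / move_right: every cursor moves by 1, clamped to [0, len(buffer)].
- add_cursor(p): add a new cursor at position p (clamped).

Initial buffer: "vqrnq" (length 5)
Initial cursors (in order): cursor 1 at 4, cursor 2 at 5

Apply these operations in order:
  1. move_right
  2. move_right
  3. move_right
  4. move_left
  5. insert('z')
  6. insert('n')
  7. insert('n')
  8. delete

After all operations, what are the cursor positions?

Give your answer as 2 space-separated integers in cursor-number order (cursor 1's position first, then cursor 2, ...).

After op 1 (move_right): buffer="vqrnq" (len 5), cursors c1@5 c2@5, authorship .....
After op 2 (move_right): buffer="vqrnq" (len 5), cursors c1@5 c2@5, authorship .....
After op 3 (move_right): buffer="vqrnq" (len 5), cursors c1@5 c2@5, authorship .....
After op 4 (move_left): buffer="vqrnq" (len 5), cursors c1@4 c2@4, authorship .....
After op 5 (insert('z')): buffer="vqrnzzq" (len 7), cursors c1@6 c2@6, authorship ....12.
After op 6 (insert('n')): buffer="vqrnzznnq" (len 9), cursors c1@8 c2@8, authorship ....1212.
After op 7 (insert('n')): buffer="vqrnzznnnnq" (len 11), cursors c1@10 c2@10, authorship ....121212.
After op 8 (delete): buffer="vqrnzznnq" (len 9), cursors c1@8 c2@8, authorship ....1212.

Answer: 8 8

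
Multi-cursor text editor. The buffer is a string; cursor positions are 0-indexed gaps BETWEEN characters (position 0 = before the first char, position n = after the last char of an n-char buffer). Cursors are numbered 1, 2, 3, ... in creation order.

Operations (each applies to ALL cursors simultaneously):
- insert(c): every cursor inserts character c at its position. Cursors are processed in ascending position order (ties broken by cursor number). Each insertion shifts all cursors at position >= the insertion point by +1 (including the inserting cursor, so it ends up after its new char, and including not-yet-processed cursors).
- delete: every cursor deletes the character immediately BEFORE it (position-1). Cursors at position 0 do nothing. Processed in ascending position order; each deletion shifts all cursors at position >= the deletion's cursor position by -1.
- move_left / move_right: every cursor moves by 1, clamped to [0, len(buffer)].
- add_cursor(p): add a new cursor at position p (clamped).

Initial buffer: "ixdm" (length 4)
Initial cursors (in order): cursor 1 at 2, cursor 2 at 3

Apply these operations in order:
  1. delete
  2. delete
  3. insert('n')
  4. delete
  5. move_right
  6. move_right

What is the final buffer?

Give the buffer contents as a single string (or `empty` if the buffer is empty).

Answer: m

Derivation:
After op 1 (delete): buffer="im" (len 2), cursors c1@1 c2@1, authorship ..
After op 2 (delete): buffer="m" (len 1), cursors c1@0 c2@0, authorship .
After op 3 (insert('n')): buffer="nnm" (len 3), cursors c1@2 c2@2, authorship 12.
After op 4 (delete): buffer="m" (len 1), cursors c1@0 c2@0, authorship .
After op 5 (move_right): buffer="m" (len 1), cursors c1@1 c2@1, authorship .
After op 6 (move_right): buffer="m" (len 1), cursors c1@1 c2@1, authorship .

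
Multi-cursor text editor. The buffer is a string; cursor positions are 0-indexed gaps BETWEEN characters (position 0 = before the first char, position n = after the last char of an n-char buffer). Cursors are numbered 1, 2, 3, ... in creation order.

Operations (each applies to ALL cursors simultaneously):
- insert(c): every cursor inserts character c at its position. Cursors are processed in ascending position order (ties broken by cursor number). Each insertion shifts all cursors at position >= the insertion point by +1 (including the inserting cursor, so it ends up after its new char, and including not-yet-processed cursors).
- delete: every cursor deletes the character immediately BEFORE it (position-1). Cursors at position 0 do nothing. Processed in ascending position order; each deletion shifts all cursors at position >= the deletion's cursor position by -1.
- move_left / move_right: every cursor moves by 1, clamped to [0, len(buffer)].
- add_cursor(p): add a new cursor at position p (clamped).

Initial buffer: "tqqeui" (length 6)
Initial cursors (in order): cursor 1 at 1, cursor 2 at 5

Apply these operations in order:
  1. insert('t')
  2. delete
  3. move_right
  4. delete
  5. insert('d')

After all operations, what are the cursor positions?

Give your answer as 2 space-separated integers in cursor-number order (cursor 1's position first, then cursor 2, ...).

Answer: 2 6

Derivation:
After op 1 (insert('t')): buffer="ttqqeuti" (len 8), cursors c1@2 c2@7, authorship .1....2.
After op 2 (delete): buffer="tqqeui" (len 6), cursors c1@1 c2@5, authorship ......
After op 3 (move_right): buffer="tqqeui" (len 6), cursors c1@2 c2@6, authorship ......
After op 4 (delete): buffer="tqeu" (len 4), cursors c1@1 c2@4, authorship ....
After op 5 (insert('d')): buffer="tdqeud" (len 6), cursors c1@2 c2@6, authorship .1...2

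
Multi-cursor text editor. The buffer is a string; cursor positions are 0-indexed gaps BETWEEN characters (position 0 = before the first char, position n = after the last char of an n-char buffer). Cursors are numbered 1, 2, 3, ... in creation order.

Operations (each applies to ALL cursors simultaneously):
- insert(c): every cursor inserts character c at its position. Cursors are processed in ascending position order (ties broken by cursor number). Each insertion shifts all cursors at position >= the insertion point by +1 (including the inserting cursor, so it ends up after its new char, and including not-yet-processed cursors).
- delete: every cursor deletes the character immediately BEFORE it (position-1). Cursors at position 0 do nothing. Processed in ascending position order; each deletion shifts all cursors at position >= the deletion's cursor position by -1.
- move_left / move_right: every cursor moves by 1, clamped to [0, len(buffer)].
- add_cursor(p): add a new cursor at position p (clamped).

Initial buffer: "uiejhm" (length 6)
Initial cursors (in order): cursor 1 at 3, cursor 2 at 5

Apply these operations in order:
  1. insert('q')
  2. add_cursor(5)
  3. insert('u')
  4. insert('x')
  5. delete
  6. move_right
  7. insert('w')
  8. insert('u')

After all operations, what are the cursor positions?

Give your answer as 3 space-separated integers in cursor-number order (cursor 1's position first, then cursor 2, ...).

Answer: 8 17 12

Derivation:
After op 1 (insert('q')): buffer="uieqjhqm" (len 8), cursors c1@4 c2@7, authorship ...1..2.
After op 2 (add_cursor(5)): buffer="uieqjhqm" (len 8), cursors c1@4 c3@5 c2@7, authorship ...1..2.
After op 3 (insert('u')): buffer="uiequjuhqum" (len 11), cursors c1@5 c3@7 c2@10, authorship ...11.3.22.
After op 4 (insert('x')): buffer="uiequxjuxhquxm" (len 14), cursors c1@6 c3@9 c2@13, authorship ...111.33.222.
After op 5 (delete): buffer="uiequjuhqum" (len 11), cursors c1@5 c3@7 c2@10, authorship ...11.3.22.
After op 6 (move_right): buffer="uiequjuhqum" (len 11), cursors c1@6 c3@8 c2@11, authorship ...11.3.22.
After op 7 (insert('w')): buffer="uiequjwuhwqumw" (len 14), cursors c1@7 c3@10 c2@14, authorship ...11.13.322.2
After op 8 (insert('u')): buffer="uiequjwuuhwuqumwu" (len 17), cursors c1@8 c3@12 c2@17, authorship ...11.113.3322.22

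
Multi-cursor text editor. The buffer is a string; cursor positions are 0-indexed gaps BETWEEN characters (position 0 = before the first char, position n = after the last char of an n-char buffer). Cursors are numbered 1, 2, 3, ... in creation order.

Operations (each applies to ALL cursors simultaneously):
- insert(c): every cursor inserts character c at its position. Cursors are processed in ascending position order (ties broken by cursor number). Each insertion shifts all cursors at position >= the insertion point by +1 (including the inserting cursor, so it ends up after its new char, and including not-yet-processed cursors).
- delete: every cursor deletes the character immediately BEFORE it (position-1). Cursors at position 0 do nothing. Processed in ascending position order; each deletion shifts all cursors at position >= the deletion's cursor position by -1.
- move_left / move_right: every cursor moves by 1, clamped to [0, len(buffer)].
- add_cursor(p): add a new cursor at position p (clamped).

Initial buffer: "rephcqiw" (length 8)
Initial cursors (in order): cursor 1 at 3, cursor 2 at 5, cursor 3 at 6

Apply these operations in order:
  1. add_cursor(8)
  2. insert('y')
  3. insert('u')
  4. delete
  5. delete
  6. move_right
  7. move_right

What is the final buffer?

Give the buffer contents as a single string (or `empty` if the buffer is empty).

Answer: rephcqiw

Derivation:
After op 1 (add_cursor(8)): buffer="rephcqiw" (len 8), cursors c1@3 c2@5 c3@6 c4@8, authorship ........
After op 2 (insert('y')): buffer="repyhcyqyiwy" (len 12), cursors c1@4 c2@7 c3@9 c4@12, authorship ...1..2.3..4
After op 3 (insert('u')): buffer="repyuhcyuqyuiwyu" (len 16), cursors c1@5 c2@9 c3@12 c4@16, authorship ...11..22.33..44
After op 4 (delete): buffer="repyhcyqyiwy" (len 12), cursors c1@4 c2@7 c3@9 c4@12, authorship ...1..2.3..4
After op 5 (delete): buffer="rephcqiw" (len 8), cursors c1@3 c2@5 c3@6 c4@8, authorship ........
After op 6 (move_right): buffer="rephcqiw" (len 8), cursors c1@4 c2@6 c3@7 c4@8, authorship ........
After op 7 (move_right): buffer="rephcqiw" (len 8), cursors c1@5 c2@7 c3@8 c4@8, authorship ........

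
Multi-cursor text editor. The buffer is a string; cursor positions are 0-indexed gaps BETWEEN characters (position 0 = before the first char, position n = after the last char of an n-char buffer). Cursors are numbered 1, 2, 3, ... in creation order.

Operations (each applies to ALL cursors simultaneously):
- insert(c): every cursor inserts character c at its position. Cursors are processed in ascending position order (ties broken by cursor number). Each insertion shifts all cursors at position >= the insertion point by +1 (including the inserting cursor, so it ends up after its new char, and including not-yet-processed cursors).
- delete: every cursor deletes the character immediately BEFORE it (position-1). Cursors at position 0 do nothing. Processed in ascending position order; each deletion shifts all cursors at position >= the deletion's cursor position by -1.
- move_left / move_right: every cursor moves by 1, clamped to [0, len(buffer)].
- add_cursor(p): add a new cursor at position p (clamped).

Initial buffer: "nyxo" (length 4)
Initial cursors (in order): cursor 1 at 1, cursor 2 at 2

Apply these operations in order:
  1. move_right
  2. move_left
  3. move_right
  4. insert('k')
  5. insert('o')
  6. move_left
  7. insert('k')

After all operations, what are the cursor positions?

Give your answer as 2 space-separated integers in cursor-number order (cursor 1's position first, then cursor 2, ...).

After op 1 (move_right): buffer="nyxo" (len 4), cursors c1@2 c2@3, authorship ....
After op 2 (move_left): buffer="nyxo" (len 4), cursors c1@1 c2@2, authorship ....
After op 3 (move_right): buffer="nyxo" (len 4), cursors c1@2 c2@3, authorship ....
After op 4 (insert('k')): buffer="nykxko" (len 6), cursors c1@3 c2@5, authorship ..1.2.
After op 5 (insert('o')): buffer="nykoxkoo" (len 8), cursors c1@4 c2@7, authorship ..11.22.
After op 6 (move_left): buffer="nykoxkoo" (len 8), cursors c1@3 c2@6, authorship ..11.22.
After op 7 (insert('k')): buffer="nykkoxkkoo" (len 10), cursors c1@4 c2@8, authorship ..111.222.

Answer: 4 8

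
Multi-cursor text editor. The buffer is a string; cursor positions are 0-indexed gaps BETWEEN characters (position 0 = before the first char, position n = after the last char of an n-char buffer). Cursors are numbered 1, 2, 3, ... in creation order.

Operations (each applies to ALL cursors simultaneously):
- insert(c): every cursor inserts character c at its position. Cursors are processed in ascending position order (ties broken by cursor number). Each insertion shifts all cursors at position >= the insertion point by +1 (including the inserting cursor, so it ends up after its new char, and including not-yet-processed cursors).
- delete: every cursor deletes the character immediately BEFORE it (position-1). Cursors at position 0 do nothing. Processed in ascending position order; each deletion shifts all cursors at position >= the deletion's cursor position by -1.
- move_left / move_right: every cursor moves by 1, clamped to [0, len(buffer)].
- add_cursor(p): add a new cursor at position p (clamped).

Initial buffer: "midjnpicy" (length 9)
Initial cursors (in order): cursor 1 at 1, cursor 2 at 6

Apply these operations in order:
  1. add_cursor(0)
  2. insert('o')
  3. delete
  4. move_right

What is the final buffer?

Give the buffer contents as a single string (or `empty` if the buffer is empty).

After op 1 (add_cursor(0)): buffer="midjnpicy" (len 9), cursors c3@0 c1@1 c2@6, authorship .........
After op 2 (insert('o')): buffer="omoidjnpoicy" (len 12), cursors c3@1 c1@3 c2@9, authorship 3.1.....2...
After op 3 (delete): buffer="midjnpicy" (len 9), cursors c3@0 c1@1 c2@6, authorship .........
After op 4 (move_right): buffer="midjnpicy" (len 9), cursors c3@1 c1@2 c2@7, authorship .........

Answer: midjnpicy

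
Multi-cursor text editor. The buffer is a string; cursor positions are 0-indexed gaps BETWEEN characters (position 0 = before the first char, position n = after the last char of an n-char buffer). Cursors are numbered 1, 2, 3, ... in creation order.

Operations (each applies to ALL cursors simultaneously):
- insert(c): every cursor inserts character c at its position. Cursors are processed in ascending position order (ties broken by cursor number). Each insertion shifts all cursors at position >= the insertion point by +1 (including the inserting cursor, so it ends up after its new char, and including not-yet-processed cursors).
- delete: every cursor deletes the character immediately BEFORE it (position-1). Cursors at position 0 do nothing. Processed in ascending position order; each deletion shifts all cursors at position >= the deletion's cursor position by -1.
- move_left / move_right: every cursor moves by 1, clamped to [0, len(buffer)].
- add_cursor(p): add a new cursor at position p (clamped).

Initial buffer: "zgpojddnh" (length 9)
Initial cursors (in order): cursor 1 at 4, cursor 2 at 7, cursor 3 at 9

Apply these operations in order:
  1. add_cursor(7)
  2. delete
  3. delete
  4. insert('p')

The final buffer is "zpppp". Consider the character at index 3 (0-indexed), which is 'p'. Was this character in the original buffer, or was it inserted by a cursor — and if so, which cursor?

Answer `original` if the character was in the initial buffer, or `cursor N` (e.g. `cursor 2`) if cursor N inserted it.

Answer: cursor 3

Derivation:
After op 1 (add_cursor(7)): buffer="zgpojddnh" (len 9), cursors c1@4 c2@7 c4@7 c3@9, authorship .........
After op 2 (delete): buffer="zgpjn" (len 5), cursors c1@3 c2@4 c4@4 c3@5, authorship .....
After op 3 (delete): buffer="z" (len 1), cursors c1@1 c2@1 c3@1 c4@1, authorship .
After op 4 (insert('p')): buffer="zpppp" (len 5), cursors c1@5 c2@5 c3@5 c4@5, authorship .1234
Authorship (.=original, N=cursor N): . 1 2 3 4
Index 3: author = 3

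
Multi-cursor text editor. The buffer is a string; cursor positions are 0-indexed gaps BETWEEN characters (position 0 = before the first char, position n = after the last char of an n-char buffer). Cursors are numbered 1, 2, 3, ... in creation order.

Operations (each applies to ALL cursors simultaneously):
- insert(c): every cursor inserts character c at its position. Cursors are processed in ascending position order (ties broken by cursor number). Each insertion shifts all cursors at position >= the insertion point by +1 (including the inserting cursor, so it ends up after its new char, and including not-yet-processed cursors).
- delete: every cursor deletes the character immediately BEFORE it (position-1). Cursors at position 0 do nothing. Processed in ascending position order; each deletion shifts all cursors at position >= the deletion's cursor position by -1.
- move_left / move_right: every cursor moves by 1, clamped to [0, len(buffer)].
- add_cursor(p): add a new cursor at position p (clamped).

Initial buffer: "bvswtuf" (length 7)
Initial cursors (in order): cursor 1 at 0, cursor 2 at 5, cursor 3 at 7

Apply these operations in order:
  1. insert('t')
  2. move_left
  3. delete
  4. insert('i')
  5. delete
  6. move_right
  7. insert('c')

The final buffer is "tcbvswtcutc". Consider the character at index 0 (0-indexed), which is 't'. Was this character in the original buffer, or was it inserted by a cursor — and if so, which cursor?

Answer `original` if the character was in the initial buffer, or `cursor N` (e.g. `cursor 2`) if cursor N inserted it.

After op 1 (insert('t')): buffer="tbvswttuft" (len 10), cursors c1@1 c2@7 c3@10, authorship 1.....2..3
After op 2 (move_left): buffer="tbvswttuft" (len 10), cursors c1@0 c2@6 c3@9, authorship 1.....2..3
After op 3 (delete): buffer="tbvswtut" (len 8), cursors c1@0 c2@5 c3@7, authorship 1....2.3
After op 4 (insert('i')): buffer="itbvswituit" (len 11), cursors c1@1 c2@7 c3@10, authorship 11....22.33
After op 5 (delete): buffer="tbvswtut" (len 8), cursors c1@0 c2@5 c3@7, authorship 1....2.3
After op 6 (move_right): buffer="tbvswtut" (len 8), cursors c1@1 c2@6 c3@8, authorship 1....2.3
After op 7 (insert('c')): buffer="tcbvswtcutc" (len 11), cursors c1@2 c2@8 c3@11, authorship 11....22.33
Authorship (.=original, N=cursor N): 1 1 . . . . 2 2 . 3 3
Index 0: author = 1

Answer: cursor 1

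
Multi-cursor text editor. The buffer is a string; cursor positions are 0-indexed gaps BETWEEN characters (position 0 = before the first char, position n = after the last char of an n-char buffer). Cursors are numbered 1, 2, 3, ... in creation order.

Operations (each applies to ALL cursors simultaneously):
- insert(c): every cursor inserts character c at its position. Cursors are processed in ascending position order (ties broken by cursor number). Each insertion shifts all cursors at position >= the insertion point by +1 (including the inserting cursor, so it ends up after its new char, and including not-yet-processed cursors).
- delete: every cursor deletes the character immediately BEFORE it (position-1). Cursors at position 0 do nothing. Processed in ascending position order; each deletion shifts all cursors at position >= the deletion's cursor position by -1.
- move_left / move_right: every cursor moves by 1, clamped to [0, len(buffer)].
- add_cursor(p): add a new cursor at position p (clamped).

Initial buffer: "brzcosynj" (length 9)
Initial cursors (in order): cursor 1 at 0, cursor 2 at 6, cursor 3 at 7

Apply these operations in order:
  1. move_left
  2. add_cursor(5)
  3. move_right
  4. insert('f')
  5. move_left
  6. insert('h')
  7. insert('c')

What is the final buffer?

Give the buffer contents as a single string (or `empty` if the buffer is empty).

Answer: bhcfrzcosfhhccfyhcfnj

Derivation:
After op 1 (move_left): buffer="brzcosynj" (len 9), cursors c1@0 c2@5 c3@6, authorship .........
After op 2 (add_cursor(5)): buffer="brzcosynj" (len 9), cursors c1@0 c2@5 c4@5 c3@6, authorship .........
After op 3 (move_right): buffer="brzcosynj" (len 9), cursors c1@1 c2@6 c4@6 c3@7, authorship .........
After op 4 (insert('f')): buffer="bfrzcosffyfnj" (len 13), cursors c1@2 c2@9 c4@9 c3@11, authorship .1.....24.3..
After op 5 (move_left): buffer="bfrzcosffyfnj" (len 13), cursors c1@1 c2@8 c4@8 c3@10, authorship .1.....24.3..
After op 6 (insert('h')): buffer="bhfrzcosfhhfyhfnj" (len 17), cursors c1@2 c2@11 c4@11 c3@14, authorship .11.....2244.33..
After op 7 (insert('c')): buffer="bhcfrzcosfhhccfyhcfnj" (len 21), cursors c1@3 c2@14 c4@14 c3@18, authorship .111.....224244.333..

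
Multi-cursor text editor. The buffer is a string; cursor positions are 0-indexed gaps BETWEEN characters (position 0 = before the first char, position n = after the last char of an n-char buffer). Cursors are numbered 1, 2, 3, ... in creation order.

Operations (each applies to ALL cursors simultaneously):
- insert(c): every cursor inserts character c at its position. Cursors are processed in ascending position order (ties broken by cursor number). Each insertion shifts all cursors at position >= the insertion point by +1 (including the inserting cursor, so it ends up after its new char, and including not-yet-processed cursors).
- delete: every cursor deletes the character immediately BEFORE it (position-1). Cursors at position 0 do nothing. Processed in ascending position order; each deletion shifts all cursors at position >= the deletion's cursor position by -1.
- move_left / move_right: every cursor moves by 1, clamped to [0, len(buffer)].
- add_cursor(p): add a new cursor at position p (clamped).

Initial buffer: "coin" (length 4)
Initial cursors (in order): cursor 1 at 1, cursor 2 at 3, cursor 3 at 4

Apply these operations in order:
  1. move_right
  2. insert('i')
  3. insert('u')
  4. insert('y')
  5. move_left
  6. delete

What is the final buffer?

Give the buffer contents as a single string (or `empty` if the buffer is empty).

After op 1 (move_right): buffer="coin" (len 4), cursors c1@2 c2@4 c3@4, authorship ....
After op 2 (insert('i')): buffer="coiinii" (len 7), cursors c1@3 c2@7 c3@7, authorship ..1..23
After op 3 (insert('u')): buffer="coiuiniiuu" (len 10), cursors c1@4 c2@10 c3@10, authorship ..11..2323
After op 4 (insert('y')): buffer="coiuyiniiuuyy" (len 13), cursors c1@5 c2@13 c3@13, authorship ..111..232323
After op 5 (move_left): buffer="coiuyiniiuuyy" (len 13), cursors c1@4 c2@12 c3@12, authorship ..111..232323
After op 6 (delete): buffer="coiyiniiuy" (len 10), cursors c1@3 c2@9 c3@9, authorship ..11..2323

Answer: coiyiniiuy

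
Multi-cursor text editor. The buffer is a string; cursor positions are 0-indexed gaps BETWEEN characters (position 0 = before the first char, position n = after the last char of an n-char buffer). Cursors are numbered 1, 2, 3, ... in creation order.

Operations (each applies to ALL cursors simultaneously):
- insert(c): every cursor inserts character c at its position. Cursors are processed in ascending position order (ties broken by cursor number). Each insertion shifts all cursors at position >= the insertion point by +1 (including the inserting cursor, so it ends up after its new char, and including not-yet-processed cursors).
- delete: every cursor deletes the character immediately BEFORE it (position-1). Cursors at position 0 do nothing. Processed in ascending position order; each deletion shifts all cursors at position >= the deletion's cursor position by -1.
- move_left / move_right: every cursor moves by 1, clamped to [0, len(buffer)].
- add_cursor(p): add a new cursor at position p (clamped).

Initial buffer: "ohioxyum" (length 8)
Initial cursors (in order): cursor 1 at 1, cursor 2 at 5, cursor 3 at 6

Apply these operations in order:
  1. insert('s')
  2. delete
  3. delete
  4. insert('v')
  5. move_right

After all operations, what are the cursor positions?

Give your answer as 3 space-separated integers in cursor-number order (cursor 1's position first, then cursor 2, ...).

After op 1 (insert('s')): buffer="oshioxsysum" (len 11), cursors c1@2 c2@7 c3@9, authorship .1....2.3..
After op 2 (delete): buffer="ohioxyum" (len 8), cursors c1@1 c2@5 c3@6, authorship ........
After op 3 (delete): buffer="hioum" (len 5), cursors c1@0 c2@3 c3@3, authorship .....
After op 4 (insert('v')): buffer="vhiovvum" (len 8), cursors c1@1 c2@6 c3@6, authorship 1...23..
After op 5 (move_right): buffer="vhiovvum" (len 8), cursors c1@2 c2@7 c3@7, authorship 1...23..

Answer: 2 7 7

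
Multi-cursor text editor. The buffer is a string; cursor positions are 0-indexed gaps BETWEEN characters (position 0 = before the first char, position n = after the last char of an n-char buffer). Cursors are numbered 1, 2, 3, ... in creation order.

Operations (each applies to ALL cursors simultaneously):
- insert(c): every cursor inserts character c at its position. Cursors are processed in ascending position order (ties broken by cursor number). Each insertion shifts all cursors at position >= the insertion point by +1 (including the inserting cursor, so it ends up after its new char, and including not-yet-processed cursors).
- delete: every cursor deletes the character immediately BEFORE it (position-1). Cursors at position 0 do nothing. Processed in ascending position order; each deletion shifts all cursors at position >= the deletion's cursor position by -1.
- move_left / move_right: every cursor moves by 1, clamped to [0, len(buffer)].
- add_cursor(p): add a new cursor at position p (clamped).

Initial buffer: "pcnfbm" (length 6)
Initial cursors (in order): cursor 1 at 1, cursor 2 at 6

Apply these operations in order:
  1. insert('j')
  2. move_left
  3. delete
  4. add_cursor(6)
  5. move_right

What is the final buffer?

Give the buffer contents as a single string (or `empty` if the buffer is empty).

After op 1 (insert('j')): buffer="pjcnfbmj" (len 8), cursors c1@2 c2@8, authorship .1.....2
After op 2 (move_left): buffer="pjcnfbmj" (len 8), cursors c1@1 c2@7, authorship .1.....2
After op 3 (delete): buffer="jcnfbj" (len 6), cursors c1@0 c2@5, authorship 1....2
After op 4 (add_cursor(6)): buffer="jcnfbj" (len 6), cursors c1@0 c2@5 c3@6, authorship 1....2
After op 5 (move_right): buffer="jcnfbj" (len 6), cursors c1@1 c2@6 c3@6, authorship 1....2

Answer: jcnfbj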